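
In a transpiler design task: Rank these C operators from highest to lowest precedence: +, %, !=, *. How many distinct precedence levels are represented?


Looking up precedence for each operator:
  + -> precedence 5
  % -> precedence 6
  != -> precedence 3
  * -> precedence 6
Sorted highest to lowest: %, *, +, !=
Distinct precedence values: [6, 5, 3]
Number of distinct levels: 3

3


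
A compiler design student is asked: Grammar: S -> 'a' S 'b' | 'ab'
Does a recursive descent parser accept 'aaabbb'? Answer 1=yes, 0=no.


Grammar accepts strings of the form a^n b^n (n >= 1)
Word: 'aaabbb'
Counting: 3 a's and 3 b's
Check: 3 == 3? Yes
Derivation (S -> aSb applied 2 time(s), then S -> ab): S => aSb => aaSbb => aaabbb
Accepted

1


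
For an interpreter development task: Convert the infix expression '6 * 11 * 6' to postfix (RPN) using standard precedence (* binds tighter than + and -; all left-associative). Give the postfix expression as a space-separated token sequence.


Applying the shunting-yard algorithm:
  Operand 6 -> output
  Push '*' onto operator stack -> op-stack: [*]
  Operand 11 -> output
  See '*' (prec 2); top '*' (prec 2) >= it -> pop '*' to output
  Push '*' onto operator stack -> op-stack: [*]
  Operand 6 -> output
  End of input: pop '*' to output
Postfix result: 6 11 * 6 *

6 11 * 6 *


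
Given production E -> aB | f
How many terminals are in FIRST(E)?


Production: E -> aB | f
Examining each alternative for leading terminals:
  E -> aB : first terminal = 'a'
  E -> f : first terminal = 'f'
FIRST(E) = {a, f}
Count: 2

2


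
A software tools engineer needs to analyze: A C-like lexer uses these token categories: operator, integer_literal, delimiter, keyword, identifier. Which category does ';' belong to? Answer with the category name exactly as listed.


Token: ';'
Checking categories:
  identifier: no
  integer_literal: no
  operator: no
  keyword: no
  delimiter: YES
Category: delimiter

delimiter


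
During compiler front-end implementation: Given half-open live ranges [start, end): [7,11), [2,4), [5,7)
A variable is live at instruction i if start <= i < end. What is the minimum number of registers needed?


Live ranges:
  Var0: [7, 11)
  Var1: [2, 4)
  Var2: [5, 7)
Sweep-line events (position, delta, active):
  pos=2 start -> active=1
  pos=4 end -> active=0
  pos=5 start -> active=1
  pos=7 end -> active=0
  pos=7 start -> active=1
  pos=11 end -> active=0
Maximum simultaneous active: 1
Minimum registers needed: 1

1


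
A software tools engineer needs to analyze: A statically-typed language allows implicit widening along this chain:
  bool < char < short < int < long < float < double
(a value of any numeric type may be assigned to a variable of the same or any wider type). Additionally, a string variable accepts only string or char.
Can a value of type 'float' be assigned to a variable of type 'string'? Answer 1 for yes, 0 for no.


Target variable type: string
Source value type: float
Rule: string accepts only {string, char}
  source 'float' in {string, char}? No
Result: 0

0


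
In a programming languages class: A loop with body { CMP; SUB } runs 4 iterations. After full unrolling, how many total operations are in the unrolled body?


Loop body operations: CMP, SUB (2 ops per iteration)
Unrolling 4 iterations:
  Iteration 1: CMP, SUB (2 ops)
  Iteration 2: CMP, SUB (2 ops)
  Iteration 3: CMP, SUB (2 ops)
  Iteration 4: CMP, SUB (2 ops)
Total: 4 iterations * 2 ops/iter = 8 operations

8


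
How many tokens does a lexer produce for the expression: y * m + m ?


Scanning 'y * m + m'
Token 1: 'y' -> identifier
Token 2: '*' -> operator
Token 3: 'm' -> identifier
Token 4: '+' -> operator
Token 5: 'm' -> identifier
Total tokens: 5

5


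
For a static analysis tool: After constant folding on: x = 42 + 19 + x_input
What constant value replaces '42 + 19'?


Identifying constant sub-expression:
  Original: x = 42 + 19 + x_input
  42 and 19 are both compile-time constants
  Evaluating: 42 + 19 = 61
  After folding: x = 61 + x_input

61


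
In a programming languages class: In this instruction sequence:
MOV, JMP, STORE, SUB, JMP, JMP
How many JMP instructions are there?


Scanning instruction sequence for JMP:
  Position 1: MOV
  Position 2: JMP <- MATCH
  Position 3: STORE
  Position 4: SUB
  Position 5: JMP <- MATCH
  Position 6: JMP <- MATCH
Matches at positions: [2, 5, 6]
Total JMP count: 3

3


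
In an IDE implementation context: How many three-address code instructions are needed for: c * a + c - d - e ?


Expression: c * a + c - d - e
Generating three-address code (respecting * over +/- precedence):
  Instruction 1: t1 = c * a
  Instruction 2: t2 = t1 + c
  Instruction 3: t3 = t2 - d
  Instruction 4: t4 = t3 - e
Total instructions: 4

4


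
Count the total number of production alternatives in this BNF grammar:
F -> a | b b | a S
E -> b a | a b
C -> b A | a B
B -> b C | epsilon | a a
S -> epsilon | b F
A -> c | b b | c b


Counting alternatives per rule:
  F: 3 alternative(s)
  E: 2 alternative(s)
  C: 2 alternative(s)
  B: 3 alternative(s)
  S: 2 alternative(s)
  A: 3 alternative(s)
Sum: 3 + 2 + 2 + 3 + 2 + 3 = 15

15


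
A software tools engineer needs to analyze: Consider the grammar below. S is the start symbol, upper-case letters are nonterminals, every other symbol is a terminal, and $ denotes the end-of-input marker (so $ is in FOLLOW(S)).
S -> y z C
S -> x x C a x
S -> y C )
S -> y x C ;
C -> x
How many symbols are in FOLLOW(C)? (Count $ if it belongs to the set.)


S is the start symbol and does not occur in any rule body, so FOLLOW(S) = {$}.
Examining every occurrence of C in a rule body:
  S -> y z C : C is at the right end -> add FOLLOW(S) = {$}
  S -> x x C a x : C is followed by terminal 'a' -> add 'a'
  S -> y C ) : C is followed by terminal ')' -> add ')'
  S -> y x C ; : C is followed by terminal ';' -> add ';'
  C -> x : C does not occur in the body -> contributes nothing
FOLLOW(C) = {), ;, a, $}
Count: 4

4


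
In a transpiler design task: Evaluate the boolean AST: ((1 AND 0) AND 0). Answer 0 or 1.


Step 1: Evaluate inner node
  1 AND 0 = 0
Step 2: Evaluate root node
  0 AND 0 = 0

0


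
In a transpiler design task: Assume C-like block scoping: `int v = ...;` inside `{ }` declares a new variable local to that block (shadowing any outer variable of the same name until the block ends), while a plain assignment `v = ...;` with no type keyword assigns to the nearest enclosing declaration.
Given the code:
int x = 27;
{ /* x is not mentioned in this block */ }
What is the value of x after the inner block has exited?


Analyzing scoping rules:
Outer scope: declares x = 27
Inner block: x is neither redeclared nor assigned -> unchanged
After the block -> 27
Result: 27

27


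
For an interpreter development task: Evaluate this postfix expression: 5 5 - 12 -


Processing tokens left to right:
Push 5, Push 5
Pop 5 and 5, compute 5 - 5 = 0, push 0
Push 12
Pop 0 and 12, compute 0 - 12 = -12, push -12
Stack result: -12

-12


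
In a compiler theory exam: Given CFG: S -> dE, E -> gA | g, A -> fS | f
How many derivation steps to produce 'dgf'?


Grammar: S -> dE, E -> gA | g, A -> fS | f
Deriving 'dgf':
Step 1: S -> dE => dE
Step 2: E -> gA => dgA
Step 3: A -> f => dgf
Total derivation steps: 3

3


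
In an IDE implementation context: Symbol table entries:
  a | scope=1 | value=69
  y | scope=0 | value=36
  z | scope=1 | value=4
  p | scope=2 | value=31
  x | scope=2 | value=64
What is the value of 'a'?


Searching symbol table for 'a':
  a | scope=1 | value=69 <- MATCH
  y | scope=0 | value=36
  z | scope=1 | value=4
  p | scope=2 | value=31
  x | scope=2 | value=64
Found 'a' at scope 1 with value 69

69


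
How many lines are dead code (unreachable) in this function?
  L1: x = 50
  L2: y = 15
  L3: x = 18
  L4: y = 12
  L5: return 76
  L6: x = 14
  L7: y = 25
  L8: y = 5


Analyzing control flow:
  L1: reachable (before return)
  L2: reachable (before return)
  L3: reachable (before return)
  L4: reachable (before return)
  L5: reachable (return statement)
  L6: DEAD (after return at L5)
  L7: DEAD (after return at L5)
  L8: DEAD (after return at L5)
Return at L5, total lines = 8
Dead lines: L6 through L8
Count: 3

3


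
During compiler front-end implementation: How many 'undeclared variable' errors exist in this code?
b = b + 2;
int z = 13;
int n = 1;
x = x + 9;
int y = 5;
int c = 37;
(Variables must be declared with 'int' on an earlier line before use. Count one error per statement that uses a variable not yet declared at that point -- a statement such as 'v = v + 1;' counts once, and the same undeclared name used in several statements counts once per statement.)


Scanning code line by line:
  Line 1: use 'b' -> ERROR (undeclared)
  Line 2: declare 'z' -> declared = ['z']
  Line 3: declare 'n' -> declared = ['n', 'z']
  Line 4: use 'x' -> ERROR (undeclared)
  Line 5: declare 'y' -> declared = ['n', 'y', 'z']
  Line 6: declare 'c' -> declared = ['c', 'n', 'y', 'z']
Total undeclared variable errors: 2

2


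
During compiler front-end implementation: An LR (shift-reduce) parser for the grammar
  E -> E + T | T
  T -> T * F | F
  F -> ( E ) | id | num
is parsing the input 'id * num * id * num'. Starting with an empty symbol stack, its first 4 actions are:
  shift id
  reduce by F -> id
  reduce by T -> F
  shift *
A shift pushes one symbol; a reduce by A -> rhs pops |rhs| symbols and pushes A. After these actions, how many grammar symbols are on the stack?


Tracking the symbol stack through each action:
  Action 1: shift 'id' : push -> stack = [id] (size 1)
  Action 2: reduce by F -> id : pop 1, push F -> stack = [F] (size 1)
  Action 3: reduce by T -> F : pop 1, push T -> stack = [T] (size 1)
  Action 4: shift '*' : push -> stack = [T, *] (size 2)
Final stack size: 2

2


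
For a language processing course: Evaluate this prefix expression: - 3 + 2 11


Parsing prefix expression: - 3 + 2 11
Step 1: Innermost operation '+ 2 11'
  2 + 11 = 13
Step 2: Outer operation '- 3 [13]'
  3 - 13 = -10

-10


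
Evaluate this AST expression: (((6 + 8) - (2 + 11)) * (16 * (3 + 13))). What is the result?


Expression: (((6 + 8) - (2 + 11)) * (16 * (3 + 13)))
Evaluating step by step:
  6 + 8 = 14
  2 + 11 = 13
  14 - 13 = 1
  3 + 13 = 16
  16 * 16 = 256
  1 * 256 = 256
Result: 256

256


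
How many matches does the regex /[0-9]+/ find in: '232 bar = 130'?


Pattern: /[0-9]+/ (int literals)
Input: '232 bar = 130'
Scanning for matches:
  Match 1: '232'
  Match 2: '130'
Total matches: 2

2


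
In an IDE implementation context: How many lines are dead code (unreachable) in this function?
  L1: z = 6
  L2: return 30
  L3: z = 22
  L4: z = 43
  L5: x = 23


Analyzing control flow:
  L1: reachable (before return)
  L2: reachable (return statement)
  L3: DEAD (after return at L2)
  L4: DEAD (after return at L2)
  L5: DEAD (after return at L2)
Return at L2, total lines = 5
Dead lines: L3 through L5
Count: 3

3


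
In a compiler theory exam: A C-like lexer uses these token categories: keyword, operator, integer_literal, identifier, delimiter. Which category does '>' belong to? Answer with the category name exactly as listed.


Token: '>'
Checking categories:
  identifier: no
  integer_literal: no
  operator: YES
  keyword: no
  delimiter: no
Category: operator

operator


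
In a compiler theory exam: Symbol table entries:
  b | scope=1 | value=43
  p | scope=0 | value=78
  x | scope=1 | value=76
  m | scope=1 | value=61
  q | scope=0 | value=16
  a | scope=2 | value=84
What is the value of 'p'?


Searching symbol table for 'p':
  b | scope=1 | value=43
  p | scope=0 | value=78 <- MATCH
  x | scope=1 | value=76
  m | scope=1 | value=61
  q | scope=0 | value=16
  a | scope=2 | value=84
Found 'p' at scope 0 with value 78

78


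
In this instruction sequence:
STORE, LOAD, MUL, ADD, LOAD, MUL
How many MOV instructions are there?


Scanning instruction sequence for MOV:
  Position 1: STORE
  Position 2: LOAD
  Position 3: MUL
  Position 4: ADD
  Position 5: LOAD
  Position 6: MUL
Matches at positions: []
Total MOV count: 0

0


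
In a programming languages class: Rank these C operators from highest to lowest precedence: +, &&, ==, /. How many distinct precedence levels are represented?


Looking up precedence for each operator:
  + -> precedence 5
  && -> precedence 2
  == -> precedence 3
  / -> precedence 6
Sorted highest to lowest: /, +, ==, &&
Distinct precedence values: [6, 5, 3, 2]
Number of distinct levels: 4

4


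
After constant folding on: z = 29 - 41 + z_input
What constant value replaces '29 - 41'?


Identifying constant sub-expression:
  Original: z = 29 - 41 + z_input
  29 and 41 are both compile-time constants
  Evaluating: 29 - 41 = -12
  After folding: z = -12 + z_input

-12


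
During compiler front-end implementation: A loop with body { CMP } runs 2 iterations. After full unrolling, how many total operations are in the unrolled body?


Loop body operations: CMP (1 op per iteration)
Unrolling 2 iterations:
  Iteration 1: CMP (1 ops)
  Iteration 2: CMP (1 ops)
Total: 2 iterations * 1 ops/iter = 2 operations

2


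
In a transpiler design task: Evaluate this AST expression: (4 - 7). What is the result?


Expression: (4 - 7)
Evaluating step by step:
  4 - 7 = -3
Result: -3

-3


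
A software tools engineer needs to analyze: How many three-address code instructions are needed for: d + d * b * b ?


Expression: d + d * b * b
Generating three-address code (respecting * over +/- precedence):
  Instruction 1: t1 = d * b
  Instruction 2: t2 = t1 * b
  Instruction 3: t3 = d + t2
Total instructions: 3

3


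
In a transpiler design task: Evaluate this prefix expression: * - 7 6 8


Parsing prefix expression: * - 7 6 8
Step 1: Innermost operation '- 7 6'
  7 - 6 = 1
Step 2: Outer operation '* [1] 8'
  1 * 8 = 8

8


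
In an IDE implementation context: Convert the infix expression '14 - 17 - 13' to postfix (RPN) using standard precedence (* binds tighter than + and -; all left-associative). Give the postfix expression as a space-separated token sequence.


Applying the shunting-yard algorithm:
  Operand 14 -> output
  Push '-' onto operator stack -> op-stack: [-]
  Operand 17 -> output
  See '-' (prec 1); top '-' (prec 1) >= it -> pop '-' to output
  Push '-' onto operator stack -> op-stack: [-]
  Operand 13 -> output
  End of input: pop '-' to output
Postfix result: 14 17 - 13 -

14 17 - 13 -


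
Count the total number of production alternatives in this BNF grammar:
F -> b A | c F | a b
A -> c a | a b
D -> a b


Counting alternatives per rule:
  F: 3 alternative(s)
  A: 2 alternative(s)
  D: 1 alternative(s)
Sum: 3 + 2 + 1 = 6

6


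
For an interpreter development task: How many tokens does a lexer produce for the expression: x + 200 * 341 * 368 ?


Scanning 'x + 200 * 341 * 368'
Token 1: 'x' -> identifier
Token 2: '+' -> operator
Token 3: '200' -> integer_literal
Token 4: '*' -> operator
Token 5: '341' -> integer_literal
Token 6: '*' -> operator
Token 7: '368' -> integer_literal
Total tokens: 7

7


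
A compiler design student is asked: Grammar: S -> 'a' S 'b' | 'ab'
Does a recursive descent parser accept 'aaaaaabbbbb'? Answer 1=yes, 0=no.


Grammar accepts strings of the form a^n b^n (n >= 1)
Word: 'aaaaaabbbbb'
Counting: 6 a's and 5 b's
Check: 6 == 5? No
Mismatch: a-count != b-count
Rejected

0


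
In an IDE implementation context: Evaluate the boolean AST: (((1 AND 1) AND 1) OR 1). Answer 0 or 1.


Step 1: Evaluate inner node
  1 AND 1 = 1
Step 2: Evaluate next node
  1 AND 1 = 1
Step 3: Evaluate root node
  1 OR 1 = 1

1


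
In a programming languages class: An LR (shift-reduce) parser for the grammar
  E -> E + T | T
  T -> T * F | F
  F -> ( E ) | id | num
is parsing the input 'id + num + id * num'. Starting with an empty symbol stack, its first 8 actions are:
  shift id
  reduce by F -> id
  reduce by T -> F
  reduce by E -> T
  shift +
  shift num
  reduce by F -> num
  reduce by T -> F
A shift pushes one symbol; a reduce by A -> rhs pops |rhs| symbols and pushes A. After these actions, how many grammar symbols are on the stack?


Tracking the symbol stack through each action:
  Action 1: shift 'id' : push -> stack = [id] (size 1)
  Action 2: reduce by F -> id : pop 1, push F -> stack = [F] (size 1)
  Action 3: reduce by T -> F : pop 1, push T -> stack = [T] (size 1)
  Action 4: reduce by E -> T : pop 1, push E -> stack = [E] (size 1)
  Action 5: shift '+' : push -> stack = [E, +] (size 2)
  Action 6: shift 'num' : push -> stack = [E, +, num] (size 3)
  Action 7: reduce by F -> num : pop 1, push F -> stack = [E, +, F] (size 3)
  Action 8: reduce by T -> F : pop 1, push T -> stack = [E, +, T] (size 3)
Final stack size: 3

3


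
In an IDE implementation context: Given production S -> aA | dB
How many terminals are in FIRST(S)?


Production: S -> aA | dB
Examining each alternative for leading terminals:
  S -> aA : first terminal = 'a'
  S -> dB : first terminal = 'd'
FIRST(S) = {a, d}
Count: 2

2


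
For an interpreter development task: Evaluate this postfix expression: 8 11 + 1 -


Processing tokens left to right:
Push 8, Push 11
Pop 8 and 11, compute 8 + 11 = 19, push 19
Push 1
Pop 19 and 1, compute 19 - 1 = 18, push 18
Stack result: 18

18


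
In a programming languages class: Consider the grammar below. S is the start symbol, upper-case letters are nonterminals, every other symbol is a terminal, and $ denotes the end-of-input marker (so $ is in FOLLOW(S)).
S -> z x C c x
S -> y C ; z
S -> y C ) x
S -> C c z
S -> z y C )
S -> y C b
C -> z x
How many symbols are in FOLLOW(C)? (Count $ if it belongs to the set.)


S is the start symbol and does not occur in any rule body, so FOLLOW(S) = {$}.
Examining every occurrence of C in a rule body:
  S -> z x C c x : C is followed by terminal 'c' -> add 'c'
  S -> y C ; z : C is followed by terminal ';' -> add ';'
  S -> y C ) x : C is followed by terminal ')' -> add ')'
  S -> C c z : C is followed by terminal 'c' -> add 'c' (already in the set)
  S -> z y C ) : C is followed by terminal ')' -> add ')' (already in the set)
  S -> y C b : C is followed by terminal 'b' -> add 'b'
  C -> z x : C does not occur in the body -> contributes nothing
FOLLOW(C) = {), ;, b, c}
Count: 4

4


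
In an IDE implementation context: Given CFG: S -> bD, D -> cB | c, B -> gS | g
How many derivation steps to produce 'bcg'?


Grammar: S -> bD, D -> cB | c, B -> gS | g
Deriving 'bcg':
Step 1: S -> bD => bD
Step 2: D -> cB => bcB
Step 3: B -> g => bcg
Total derivation steps: 3

3


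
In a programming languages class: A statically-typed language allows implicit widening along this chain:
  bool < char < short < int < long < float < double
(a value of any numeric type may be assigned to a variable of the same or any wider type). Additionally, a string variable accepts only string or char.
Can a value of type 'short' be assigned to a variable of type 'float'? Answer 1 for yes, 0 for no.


Target variable type: float
Source value type: short
Numeric ranks: short=2, float=5
Widening allowed iff rank(source) <= rank(target): 2 <= 5? Yes
Result: 1

1


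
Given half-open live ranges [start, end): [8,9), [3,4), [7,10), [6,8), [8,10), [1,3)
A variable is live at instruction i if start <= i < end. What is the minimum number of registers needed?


Live ranges:
  Var0: [8, 9)
  Var1: [3, 4)
  Var2: [7, 10)
  Var3: [6, 8)
  Var4: [8, 10)
  Var5: [1, 3)
Sweep-line events (position, delta, active):
  pos=1 start -> active=1
  pos=3 end -> active=0
  pos=3 start -> active=1
  pos=4 end -> active=0
  pos=6 start -> active=1
  pos=7 start -> active=2
  pos=8 end -> active=1
  pos=8 start -> active=2
  pos=8 start -> active=3
  pos=9 end -> active=2
  pos=10 end -> active=1
  pos=10 end -> active=0
Maximum simultaneous active: 3
Minimum registers needed: 3

3


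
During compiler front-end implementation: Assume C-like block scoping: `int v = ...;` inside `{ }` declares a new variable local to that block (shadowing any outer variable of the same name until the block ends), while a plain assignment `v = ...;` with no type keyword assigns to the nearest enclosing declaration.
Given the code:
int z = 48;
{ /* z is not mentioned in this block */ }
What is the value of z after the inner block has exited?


Analyzing scoping rules:
Outer scope: declares z = 48
Inner block: z is neither redeclared nor assigned -> unchanged
After the block -> 48
Result: 48

48


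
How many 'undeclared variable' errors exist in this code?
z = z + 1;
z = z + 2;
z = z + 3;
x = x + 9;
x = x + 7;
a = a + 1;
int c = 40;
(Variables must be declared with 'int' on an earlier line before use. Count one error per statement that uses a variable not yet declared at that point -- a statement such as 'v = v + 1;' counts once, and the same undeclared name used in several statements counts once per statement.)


Scanning code line by line:
  Line 1: use 'z' -> ERROR (undeclared)
  Line 2: use 'z' -> ERROR (undeclared)
  Line 3: use 'z' -> ERROR (undeclared)
  Line 4: use 'x' -> ERROR (undeclared)
  Line 5: use 'x' -> ERROR (undeclared)
  Line 6: use 'a' -> ERROR (undeclared)
  Line 7: declare 'c' -> declared = ['c']
Total undeclared variable errors: 6

6


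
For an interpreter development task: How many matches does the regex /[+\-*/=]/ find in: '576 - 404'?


Pattern: /[+\-*/=]/ (operators)
Input: '576 - 404'
Scanning for matches:
  Match 1: '-'
Total matches: 1

1


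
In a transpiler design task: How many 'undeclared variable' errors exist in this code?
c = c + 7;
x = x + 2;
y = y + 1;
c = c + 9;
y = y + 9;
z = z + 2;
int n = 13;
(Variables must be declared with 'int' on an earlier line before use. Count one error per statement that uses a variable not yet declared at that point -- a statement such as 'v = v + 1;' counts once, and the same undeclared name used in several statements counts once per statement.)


Scanning code line by line:
  Line 1: use 'c' -> ERROR (undeclared)
  Line 2: use 'x' -> ERROR (undeclared)
  Line 3: use 'y' -> ERROR (undeclared)
  Line 4: use 'c' -> ERROR (undeclared)
  Line 5: use 'y' -> ERROR (undeclared)
  Line 6: use 'z' -> ERROR (undeclared)
  Line 7: declare 'n' -> declared = ['n']
Total undeclared variable errors: 6

6


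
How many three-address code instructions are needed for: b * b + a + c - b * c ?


Expression: b * b + a + c - b * c
Generating three-address code (respecting * over +/- precedence):
  Instruction 1: t1 = b * b
  Instruction 2: t2 = b * c
  Instruction 3: t3 = t1 + a
  Instruction 4: t4 = t3 + c
  Instruction 5: t5 = t4 - t2
Total instructions: 5

5


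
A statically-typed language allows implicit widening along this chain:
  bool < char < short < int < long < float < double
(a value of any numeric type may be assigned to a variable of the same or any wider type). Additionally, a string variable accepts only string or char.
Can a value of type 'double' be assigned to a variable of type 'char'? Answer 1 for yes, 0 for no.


Target variable type: char
Source value type: double
Numeric ranks: double=6, char=1
Widening allowed iff rank(source) <= rank(target): 6 <= 1? No
Result: 0

0


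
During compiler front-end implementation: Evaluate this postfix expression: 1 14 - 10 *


Processing tokens left to right:
Push 1, Push 14
Pop 1 and 14, compute 1 - 14 = -13, push -13
Push 10
Pop -13 and 10, compute -13 * 10 = -130, push -130
Stack result: -130

-130


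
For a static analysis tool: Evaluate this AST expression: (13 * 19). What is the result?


Expression: (13 * 19)
Evaluating step by step:
  13 * 19 = 247
Result: 247

247


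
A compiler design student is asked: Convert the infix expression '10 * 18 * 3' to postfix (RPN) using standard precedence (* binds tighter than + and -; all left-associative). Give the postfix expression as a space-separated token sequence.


Applying the shunting-yard algorithm:
  Operand 10 -> output
  Push '*' onto operator stack -> op-stack: [*]
  Operand 18 -> output
  See '*' (prec 2); top '*' (prec 2) >= it -> pop '*' to output
  Push '*' onto operator stack -> op-stack: [*]
  Operand 3 -> output
  End of input: pop '*' to output
Postfix result: 10 18 * 3 *

10 18 * 3 *


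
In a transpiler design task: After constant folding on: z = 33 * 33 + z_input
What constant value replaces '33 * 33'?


Identifying constant sub-expression:
  Original: z = 33 * 33 + z_input
  33 and 33 are both compile-time constants
  Evaluating: 33 * 33 = 1089
  After folding: z = 1089 + z_input

1089


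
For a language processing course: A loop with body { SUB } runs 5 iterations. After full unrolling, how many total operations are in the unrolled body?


Loop body operations: SUB (1 op per iteration)
Unrolling 5 iterations:
  Iteration 1: SUB (1 ops)
  Iteration 2: SUB (1 ops)
  Iteration 3: SUB (1 ops)
  Iteration 4: SUB (1 ops)
  Iteration 5: SUB (1 ops)
Total: 5 iterations * 1 ops/iter = 5 operations

5


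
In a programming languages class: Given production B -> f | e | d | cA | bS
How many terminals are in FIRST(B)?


Production: B -> f | e | d | cA | bS
Examining each alternative for leading terminals:
  B -> f : first terminal = 'f'
  B -> e : first terminal = 'e'
  B -> d : first terminal = 'd'
  B -> cA : first terminal = 'c'
  B -> bS : first terminal = 'b'
FIRST(B) = {b, c, d, e, f}
Count: 5

5


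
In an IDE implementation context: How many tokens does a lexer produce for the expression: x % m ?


Scanning 'x % m'
Token 1: 'x' -> identifier
Token 2: '%' -> operator
Token 3: 'm' -> identifier
Total tokens: 3

3


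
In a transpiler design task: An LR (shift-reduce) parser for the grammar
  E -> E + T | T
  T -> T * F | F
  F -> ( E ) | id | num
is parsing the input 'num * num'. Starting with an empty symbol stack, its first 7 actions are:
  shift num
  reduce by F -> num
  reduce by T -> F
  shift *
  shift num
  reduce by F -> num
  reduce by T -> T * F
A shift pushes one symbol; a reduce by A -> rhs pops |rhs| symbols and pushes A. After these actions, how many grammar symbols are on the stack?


Tracking the symbol stack through each action:
  Action 1: shift 'num' : push -> stack = [num] (size 1)
  Action 2: reduce by F -> num : pop 1, push F -> stack = [F] (size 1)
  Action 3: reduce by T -> F : pop 1, push T -> stack = [T] (size 1)
  Action 4: shift '*' : push -> stack = [T, *] (size 2)
  Action 5: shift 'num' : push -> stack = [T, *, num] (size 3)
  Action 6: reduce by F -> num : pop 1, push F -> stack = [T, *, F] (size 3)
  Action 7: reduce by T -> T * F : pop 3, push T -> stack = [T] (size 1)
Final stack size: 1

1


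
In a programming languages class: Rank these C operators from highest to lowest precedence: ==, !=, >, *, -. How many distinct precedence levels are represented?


Looking up precedence for each operator:
  == -> precedence 3
  != -> precedence 3
  > -> precedence 4
  * -> precedence 6
  - -> precedence 5
Sorted highest to lowest: *, -, >, ==, !=
Distinct precedence values: [6, 5, 4, 3]
Number of distinct levels: 4

4


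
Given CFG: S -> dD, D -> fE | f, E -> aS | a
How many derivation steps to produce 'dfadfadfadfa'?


Grammar: S -> dD, D -> fE | f, E -> aS | a
Deriving 'dfadfadfadfa':
Step 1: S -> dD => dD
Step 2: D -> fE => dfE
Step 3: E -> aS => dfaS
Step 4: S -> dD => dfadD
Step 5: D -> fE => dfadfE
Step 6: E -> aS => dfadfaS
Step 7: S -> dD => dfadfadD
Step 8: D -> fE => dfadfadfE
Step 9: E -> aS => dfadfadfaS
Step 10: S -> dD => dfadfadfadD
Step 11: D -> fE => dfadfadfadfE
Step 12: E -> a => dfadfadfadfa
Total derivation steps: 12

12


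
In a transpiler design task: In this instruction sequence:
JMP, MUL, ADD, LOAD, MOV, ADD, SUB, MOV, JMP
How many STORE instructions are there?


Scanning instruction sequence for STORE:
  Position 1: JMP
  Position 2: MUL
  Position 3: ADD
  Position 4: LOAD
  Position 5: MOV
  Position 6: ADD
  Position 7: SUB
  Position 8: MOV
  Position 9: JMP
Matches at positions: []
Total STORE count: 0

0


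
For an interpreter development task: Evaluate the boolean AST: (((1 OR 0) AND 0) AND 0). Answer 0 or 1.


Step 1: Evaluate inner node
  1 OR 0 = 1
Step 2: Evaluate next node
  1 AND 0 = 0
Step 3: Evaluate root node
  0 AND 0 = 0

0


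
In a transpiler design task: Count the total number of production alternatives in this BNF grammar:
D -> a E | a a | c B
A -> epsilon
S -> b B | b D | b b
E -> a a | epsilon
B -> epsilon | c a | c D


Counting alternatives per rule:
  D: 3 alternative(s)
  A: 1 alternative(s)
  S: 3 alternative(s)
  E: 2 alternative(s)
  B: 3 alternative(s)
Sum: 3 + 1 + 3 + 2 + 3 = 12

12


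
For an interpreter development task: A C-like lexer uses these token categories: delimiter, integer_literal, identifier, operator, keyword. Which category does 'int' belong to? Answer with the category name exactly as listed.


Token: 'int'
Checking categories:
  identifier: no
  integer_literal: no
  operator: no
  keyword: YES
  delimiter: no
Category: keyword

keyword


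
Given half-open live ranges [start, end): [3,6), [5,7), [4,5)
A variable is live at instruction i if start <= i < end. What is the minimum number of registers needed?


Live ranges:
  Var0: [3, 6)
  Var1: [5, 7)
  Var2: [4, 5)
Sweep-line events (position, delta, active):
  pos=3 start -> active=1
  pos=4 start -> active=2
  pos=5 end -> active=1
  pos=5 start -> active=2
  pos=6 end -> active=1
  pos=7 end -> active=0
Maximum simultaneous active: 2
Minimum registers needed: 2

2


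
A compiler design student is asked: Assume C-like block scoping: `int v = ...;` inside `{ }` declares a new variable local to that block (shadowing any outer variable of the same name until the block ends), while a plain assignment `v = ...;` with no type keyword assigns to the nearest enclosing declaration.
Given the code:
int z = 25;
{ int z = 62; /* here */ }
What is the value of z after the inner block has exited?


Analyzing scoping rules:
Outer scope: declares z = 25
Inner block: 'int z = 62;' declares a NEW z that shadows the outer one
When the block exits the inner z goes out of scope; the outer z was never modified -> 25
Result: 25

25


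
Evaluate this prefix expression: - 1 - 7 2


Parsing prefix expression: - 1 - 7 2
Step 1: Innermost operation '- 7 2'
  7 - 2 = 5
Step 2: Outer operation '- 1 [5]'
  1 - 5 = -4

-4


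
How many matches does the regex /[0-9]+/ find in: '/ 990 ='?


Pattern: /[0-9]+/ (int literals)
Input: '/ 990 ='
Scanning for matches:
  Match 1: '990'
Total matches: 1

1


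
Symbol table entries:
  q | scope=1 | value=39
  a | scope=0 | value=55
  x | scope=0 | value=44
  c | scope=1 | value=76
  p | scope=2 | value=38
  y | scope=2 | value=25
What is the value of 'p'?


Searching symbol table for 'p':
  q | scope=1 | value=39
  a | scope=0 | value=55
  x | scope=0 | value=44
  c | scope=1 | value=76
  p | scope=2 | value=38 <- MATCH
  y | scope=2 | value=25
Found 'p' at scope 2 with value 38

38


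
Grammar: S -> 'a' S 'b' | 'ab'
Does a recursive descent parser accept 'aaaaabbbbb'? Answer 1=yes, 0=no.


Grammar accepts strings of the form a^n b^n (n >= 1)
Word: 'aaaaabbbbb'
Counting: 5 a's and 5 b's
Check: 5 == 5? Yes
Derivation (S -> aSb applied 4 time(s), then S -> ab): S => aSb => aaSbb => aaaSbbb => aaaaSbbbb => aaaaabbbbb
Accepted

1


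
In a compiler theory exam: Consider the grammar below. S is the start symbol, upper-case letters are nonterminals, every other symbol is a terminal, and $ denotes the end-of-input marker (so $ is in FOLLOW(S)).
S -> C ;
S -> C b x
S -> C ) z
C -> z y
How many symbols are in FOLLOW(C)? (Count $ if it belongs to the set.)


S is the start symbol and does not occur in any rule body, so FOLLOW(S) = {$}.
Examining every occurrence of C in a rule body:
  S -> C ; : C is followed by terminal ';' -> add ';'
  S -> C b x : C is followed by terminal 'b' -> add 'b'
  S -> C ) z : C is followed by terminal ')' -> add ')'
  C -> z y : C does not occur in the body -> contributes nothing
FOLLOW(C) = {), ;, b}
Count: 3

3


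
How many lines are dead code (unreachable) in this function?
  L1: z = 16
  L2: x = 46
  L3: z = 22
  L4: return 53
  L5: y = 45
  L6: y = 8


Analyzing control flow:
  L1: reachable (before return)
  L2: reachable (before return)
  L3: reachable (before return)
  L4: reachable (return statement)
  L5: DEAD (after return at L4)
  L6: DEAD (after return at L4)
Return at L4, total lines = 6
Dead lines: L5 through L6
Count: 2

2


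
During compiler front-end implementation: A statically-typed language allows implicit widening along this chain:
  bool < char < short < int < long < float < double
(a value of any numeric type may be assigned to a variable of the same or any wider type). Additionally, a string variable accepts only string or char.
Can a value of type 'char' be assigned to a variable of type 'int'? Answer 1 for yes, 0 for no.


Target variable type: int
Source value type: char
Numeric ranks: char=1, int=3
Widening allowed iff rank(source) <= rank(target): 1 <= 3? Yes
Result: 1

1


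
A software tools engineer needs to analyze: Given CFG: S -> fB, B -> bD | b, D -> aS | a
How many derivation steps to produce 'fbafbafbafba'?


Grammar: S -> fB, B -> bD | b, D -> aS | a
Deriving 'fbafbafbafba':
Step 1: S -> fB => fB
Step 2: B -> bD => fbD
Step 3: D -> aS => fbaS
Step 4: S -> fB => fbafB
Step 5: B -> bD => fbafbD
Step 6: D -> aS => fbafbaS
Step 7: S -> fB => fbafbafB
Step 8: B -> bD => fbafbafbD
Step 9: D -> aS => fbafbafbaS
Step 10: S -> fB => fbafbafbafB
Step 11: B -> bD => fbafbafbafbD
Step 12: D -> a => fbafbafbafba
Total derivation steps: 12

12


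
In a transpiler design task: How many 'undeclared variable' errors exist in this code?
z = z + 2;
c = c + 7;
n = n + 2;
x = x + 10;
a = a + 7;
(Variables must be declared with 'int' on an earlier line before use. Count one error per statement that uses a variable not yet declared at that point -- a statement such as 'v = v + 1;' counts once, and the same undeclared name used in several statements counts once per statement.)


Scanning code line by line:
  Line 1: use 'z' -> ERROR (undeclared)
  Line 2: use 'c' -> ERROR (undeclared)
  Line 3: use 'n' -> ERROR (undeclared)
  Line 4: use 'x' -> ERROR (undeclared)
  Line 5: use 'a' -> ERROR (undeclared)
Total undeclared variable errors: 5

5


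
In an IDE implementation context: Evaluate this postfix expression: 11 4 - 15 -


Processing tokens left to right:
Push 11, Push 4
Pop 11 and 4, compute 11 - 4 = 7, push 7
Push 15
Pop 7 and 15, compute 7 - 15 = -8, push -8
Stack result: -8

-8


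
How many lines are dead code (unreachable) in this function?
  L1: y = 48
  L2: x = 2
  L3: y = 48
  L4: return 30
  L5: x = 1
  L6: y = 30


Analyzing control flow:
  L1: reachable (before return)
  L2: reachable (before return)
  L3: reachable (before return)
  L4: reachable (return statement)
  L5: DEAD (after return at L4)
  L6: DEAD (after return at L4)
Return at L4, total lines = 6
Dead lines: L5 through L6
Count: 2

2


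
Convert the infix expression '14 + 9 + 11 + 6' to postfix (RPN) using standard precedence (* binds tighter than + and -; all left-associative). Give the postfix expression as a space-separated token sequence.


Applying the shunting-yard algorithm:
  Operand 14 -> output
  Push '+' onto operator stack -> op-stack: [+]
  Operand 9 -> output
  See '+' (prec 1); top '+' (prec 1) >= it -> pop '+' to output
  Push '+' onto operator stack -> op-stack: [+]
  Operand 11 -> output
  See '+' (prec 1); top '+' (prec 1) >= it -> pop '+' to output
  Push '+' onto operator stack -> op-stack: [+]
  Operand 6 -> output
  End of input: pop '+' to output
Postfix result: 14 9 + 11 + 6 +

14 9 + 11 + 6 +


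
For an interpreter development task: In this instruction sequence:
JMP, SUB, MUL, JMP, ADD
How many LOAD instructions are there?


Scanning instruction sequence for LOAD:
  Position 1: JMP
  Position 2: SUB
  Position 3: MUL
  Position 4: JMP
  Position 5: ADD
Matches at positions: []
Total LOAD count: 0

0


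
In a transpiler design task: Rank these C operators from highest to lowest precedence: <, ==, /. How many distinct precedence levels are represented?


Looking up precedence for each operator:
  < -> precedence 4
  == -> precedence 3
  / -> precedence 6
Sorted highest to lowest: /, <, ==
Distinct precedence values: [6, 4, 3]
Number of distinct levels: 3

3


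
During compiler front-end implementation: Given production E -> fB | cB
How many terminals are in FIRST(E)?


Production: E -> fB | cB
Examining each alternative for leading terminals:
  E -> fB : first terminal = 'f'
  E -> cB : first terminal = 'c'
FIRST(E) = {c, f}
Count: 2

2


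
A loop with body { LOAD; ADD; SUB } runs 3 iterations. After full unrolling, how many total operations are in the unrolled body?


Loop body operations: LOAD, ADD, SUB (3 ops per iteration)
Unrolling 3 iterations:
  Iteration 1: LOAD, ADD, SUB (3 ops)
  Iteration 2: LOAD, ADD, SUB (3 ops)
  Iteration 3: LOAD, ADD, SUB (3 ops)
Total: 3 iterations * 3 ops/iter = 9 operations

9


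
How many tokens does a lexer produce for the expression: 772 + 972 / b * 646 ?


Scanning '772 + 972 / b * 646'
Token 1: '772' -> integer_literal
Token 2: '+' -> operator
Token 3: '972' -> integer_literal
Token 4: '/' -> operator
Token 5: 'b' -> identifier
Token 6: '*' -> operator
Token 7: '646' -> integer_literal
Total tokens: 7

7


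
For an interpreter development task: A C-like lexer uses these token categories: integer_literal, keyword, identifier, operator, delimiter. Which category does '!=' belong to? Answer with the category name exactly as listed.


Token: '!='
Checking categories:
  identifier: no
  integer_literal: no
  operator: YES
  keyword: no
  delimiter: no
Category: operator

operator


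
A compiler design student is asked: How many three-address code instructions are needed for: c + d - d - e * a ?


Expression: c + d - d - e * a
Generating three-address code (respecting * over +/- precedence):
  Instruction 1: t1 = e * a
  Instruction 2: t2 = c + d
  Instruction 3: t3 = t2 - d
  Instruction 4: t4 = t3 - t1
Total instructions: 4

4


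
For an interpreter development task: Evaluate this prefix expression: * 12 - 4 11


Parsing prefix expression: * 12 - 4 11
Step 1: Innermost operation '- 4 11'
  4 - 11 = -7
Step 2: Outer operation '* 12 [-7]'
  12 * -7 = -84

-84


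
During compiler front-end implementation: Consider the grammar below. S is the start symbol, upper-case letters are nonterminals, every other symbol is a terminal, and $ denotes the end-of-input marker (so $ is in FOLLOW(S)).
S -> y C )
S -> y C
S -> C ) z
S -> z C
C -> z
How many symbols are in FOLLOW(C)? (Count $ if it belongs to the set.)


S is the start symbol and does not occur in any rule body, so FOLLOW(S) = {$}.
Examining every occurrence of C in a rule body:
  S -> y C ) : C is followed by terminal ')' -> add ')'
  S -> y C : C is at the right end -> add FOLLOW(S) = {$}
  S -> C ) z : C is followed by terminal ')' -> add ')' (already in the set)
  S -> z C : C is at the right end -> add FOLLOW(S) = {$} (already in the set)
  C -> z : C does not occur in the body -> contributes nothing
FOLLOW(C) = {), $}
Count: 2

2


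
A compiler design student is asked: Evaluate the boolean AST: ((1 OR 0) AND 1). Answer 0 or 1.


Step 1: Evaluate inner node
  1 OR 0 = 1
Step 2: Evaluate root node
  1 AND 1 = 1

1


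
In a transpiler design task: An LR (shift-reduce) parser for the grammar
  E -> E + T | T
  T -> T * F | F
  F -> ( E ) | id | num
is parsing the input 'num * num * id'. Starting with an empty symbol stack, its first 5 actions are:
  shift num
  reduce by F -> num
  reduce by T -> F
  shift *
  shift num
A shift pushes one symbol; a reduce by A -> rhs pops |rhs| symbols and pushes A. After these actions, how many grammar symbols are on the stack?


Tracking the symbol stack through each action:
  Action 1: shift 'num' : push -> stack = [num] (size 1)
  Action 2: reduce by F -> num : pop 1, push F -> stack = [F] (size 1)
  Action 3: reduce by T -> F : pop 1, push T -> stack = [T] (size 1)
  Action 4: shift '*' : push -> stack = [T, *] (size 2)
  Action 5: shift 'num' : push -> stack = [T, *, num] (size 3)
Final stack size: 3

3
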